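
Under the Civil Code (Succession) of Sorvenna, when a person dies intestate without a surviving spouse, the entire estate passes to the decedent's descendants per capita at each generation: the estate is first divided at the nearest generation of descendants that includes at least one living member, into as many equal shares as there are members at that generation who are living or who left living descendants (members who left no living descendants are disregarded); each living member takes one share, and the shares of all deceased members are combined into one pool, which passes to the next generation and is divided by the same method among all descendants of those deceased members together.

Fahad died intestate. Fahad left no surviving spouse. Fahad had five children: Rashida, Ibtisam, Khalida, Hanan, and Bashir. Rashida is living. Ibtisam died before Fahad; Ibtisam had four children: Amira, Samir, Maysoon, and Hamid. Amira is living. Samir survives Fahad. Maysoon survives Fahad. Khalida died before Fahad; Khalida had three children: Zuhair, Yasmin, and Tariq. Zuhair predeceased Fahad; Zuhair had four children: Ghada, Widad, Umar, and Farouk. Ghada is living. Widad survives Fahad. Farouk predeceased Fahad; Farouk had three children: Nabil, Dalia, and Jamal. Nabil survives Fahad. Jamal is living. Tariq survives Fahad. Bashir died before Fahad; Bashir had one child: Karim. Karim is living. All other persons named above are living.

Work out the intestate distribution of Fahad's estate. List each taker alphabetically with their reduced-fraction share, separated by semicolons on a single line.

Amira 3/40; Dalia 1/160; Ghada 3/160; Hamid 3/40; Hanan 1/5; Jamal 1/160; Karim 3/40; Maysoon 3/40; Nabil 1/160; Rashida 1/5; Samir 3/40; Tariq 3/40; Umar 3/160; Widad 3/160; Yasmin 3/40

There is no surviving spouse, so the entire estate passes to Fahad's descendants per capita at each generation.
At generation 1 (Rashida, Ibtisam, Khalida, Hanan, Bashir) there are 5 shares of (1)/5 = 1/5 each.
Living: Rashida and Hanan — each takes 1/5.
Deceased: Ibtisam, Khalida, and Bashir. Their combined 3/5 is pooled and carried to generation 2.
At generation 2 (Amira, Samir, Maysoon, Hamid, Zuhair, Yasmin, Tariq, Karim) there are 8 shares of (3/5)/8 = 3/40 each.
Living: Amira, Samir, Maysoon, Hamid, Yasmin, Tariq, and Karim — each takes 3/40.
Deceased: Zuhair. That 3/40 share is carried to generation 3.
At generation 3 (Ghada, Widad, Umar, Farouk) there are 4 shares of (3/40)/4 = 3/160 each.
Living: Ghada, Widad, and Umar — each takes 3/160.
Deceased: Farouk. That 3/160 share is carried to generation 4.
At generation 4 (Nabil, Dalia, Jamal) there are 3 shares of (3/160)/3 = 1/160 each.
Living: Nabil, Dalia, and Jamal — each takes 1/160.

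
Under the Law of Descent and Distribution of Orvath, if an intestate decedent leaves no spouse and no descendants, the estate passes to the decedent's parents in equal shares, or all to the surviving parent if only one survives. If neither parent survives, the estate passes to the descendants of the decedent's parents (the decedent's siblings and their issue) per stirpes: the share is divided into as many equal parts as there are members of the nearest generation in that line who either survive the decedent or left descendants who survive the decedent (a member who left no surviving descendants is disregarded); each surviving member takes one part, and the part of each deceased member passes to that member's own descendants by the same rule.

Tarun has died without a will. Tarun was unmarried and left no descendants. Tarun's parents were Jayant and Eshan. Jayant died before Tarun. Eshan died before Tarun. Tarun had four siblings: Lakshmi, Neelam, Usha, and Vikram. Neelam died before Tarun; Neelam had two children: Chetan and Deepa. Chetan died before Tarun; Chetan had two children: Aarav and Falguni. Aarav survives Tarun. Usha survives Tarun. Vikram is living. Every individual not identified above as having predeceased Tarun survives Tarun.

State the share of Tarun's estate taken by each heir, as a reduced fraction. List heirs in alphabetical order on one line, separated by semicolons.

Aarav 1/16; Deepa 1/8; Falguni 1/16; Lakshmi 1/4; Usha 1/4; Vikram 1/4

Neither parent survives and there are no descendants, so the estate passes to Tarun's siblings and their issue per stirpes.
The estate is divided into 4 equal shares of 1/4 among Lakshmi, Neelam, Usha, Vikram.
Lakshmi is living and takes 1/4.
Neelam predeceased; the 1/4 allotted to Neelam's branch passes to Neelam's issue by representation.
The 1/4 is divided into 2 equal shares of 1/8 among Chetan, Deepa.
Chetan predeceased; the 1/8 allotted to Chetan's branch passes to Chetan's issue by representation.
The 1/8 is divided into 2 equal shares of 1/16 among Aarav, Falguni.
Aarav is living and takes 1/16.
Falguni is living and takes 1/16.
Deepa is living and takes 1/8.
Usha is living and takes 1/4.
Vikram is living and takes 1/4.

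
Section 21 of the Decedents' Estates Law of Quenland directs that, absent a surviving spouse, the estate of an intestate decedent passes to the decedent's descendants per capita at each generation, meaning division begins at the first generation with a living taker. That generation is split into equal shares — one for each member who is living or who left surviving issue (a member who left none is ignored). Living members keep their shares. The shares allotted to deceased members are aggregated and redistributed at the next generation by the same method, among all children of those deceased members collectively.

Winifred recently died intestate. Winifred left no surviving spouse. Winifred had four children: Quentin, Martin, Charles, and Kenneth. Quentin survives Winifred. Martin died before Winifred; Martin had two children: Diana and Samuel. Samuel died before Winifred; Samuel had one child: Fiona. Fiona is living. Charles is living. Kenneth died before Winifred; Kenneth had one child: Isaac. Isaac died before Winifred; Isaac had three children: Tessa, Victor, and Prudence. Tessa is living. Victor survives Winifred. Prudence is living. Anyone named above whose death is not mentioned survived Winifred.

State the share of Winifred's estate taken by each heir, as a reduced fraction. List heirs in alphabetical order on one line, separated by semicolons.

There is no surviving spouse, so the entire estate passes to Winifred's descendants per capita at each generation.
At generation 1 (Quentin, Martin, Charles, Kenneth) there are 4 shares of (1)/4 = 1/4 each.
Living: Quentin and Charles — each takes 1/4.
Deceased: Martin and Kenneth. Their combined 1/2 is pooled and carried to generation 2.
At generation 2 (Diana, Samuel, Isaac) there are 3 shares of (1/2)/3 = 1/6 each.
Living: Diana — each takes 1/6.
Deceased: Samuel and Isaac. Their combined 1/3 is pooled and carried to generation 3.
At generation 3 (Fiona, Tessa, Victor, Prudence) there are 4 shares of (1/3)/4 = 1/12 each.
Living: Fiona, Tessa, Victor, and Prudence — each takes 1/12.

Charles 1/4; Diana 1/6; Fiona 1/12; Prudence 1/12; Quentin 1/4; Tessa 1/12; Victor 1/12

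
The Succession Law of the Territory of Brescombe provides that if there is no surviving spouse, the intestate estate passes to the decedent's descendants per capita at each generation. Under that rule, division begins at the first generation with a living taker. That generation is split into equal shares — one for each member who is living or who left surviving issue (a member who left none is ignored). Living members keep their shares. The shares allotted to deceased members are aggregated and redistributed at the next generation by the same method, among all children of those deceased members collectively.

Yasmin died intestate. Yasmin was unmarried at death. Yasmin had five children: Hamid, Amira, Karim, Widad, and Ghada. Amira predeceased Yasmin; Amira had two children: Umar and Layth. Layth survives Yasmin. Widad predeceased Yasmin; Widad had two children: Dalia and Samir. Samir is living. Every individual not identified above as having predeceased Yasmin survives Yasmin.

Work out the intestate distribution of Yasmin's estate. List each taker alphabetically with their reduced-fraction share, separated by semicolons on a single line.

Dalia 1/10; Ghada 1/5; Hamid 1/5; Karim 1/5; Layth 1/10; Samir 1/10; Umar 1/10

There is no surviving spouse, so the entire estate passes to Yasmin's descendants per capita at each generation.
At generation 1 (Hamid, Amira, Karim, Widad, Ghada) there are 5 shares of (1)/5 = 1/5 each.
Living: Hamid, Karim, and Ghada — each takes 1/5.
Deceased: Amira and Widad. Their combined 2/5 is pooled and carried to generation 2.
At generation 2 (Umar, Layth, Dalia, Samir) there are 4 shares of (2/5)/4 = 1/10 each.
Living: Umar, Layth, Dalia, and Samir — each takes 1/10.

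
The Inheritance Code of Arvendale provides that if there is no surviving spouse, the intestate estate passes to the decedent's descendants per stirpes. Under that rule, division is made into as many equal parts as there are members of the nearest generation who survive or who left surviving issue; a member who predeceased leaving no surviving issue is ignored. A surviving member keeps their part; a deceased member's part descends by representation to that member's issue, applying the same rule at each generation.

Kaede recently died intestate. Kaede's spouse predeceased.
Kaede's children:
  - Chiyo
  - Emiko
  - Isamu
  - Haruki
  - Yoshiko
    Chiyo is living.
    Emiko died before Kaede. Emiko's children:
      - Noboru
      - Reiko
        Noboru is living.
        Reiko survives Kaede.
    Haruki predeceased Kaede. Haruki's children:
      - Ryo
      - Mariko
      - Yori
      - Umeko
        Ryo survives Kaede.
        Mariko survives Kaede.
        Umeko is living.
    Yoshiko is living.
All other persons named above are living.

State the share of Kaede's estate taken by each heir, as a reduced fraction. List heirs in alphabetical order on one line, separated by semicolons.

Chiyo 1/5; Isamu 1/5; Mariko 1/20; Noboru 1/10; Reiko 1/10; Ryo 1/20; Umeko 1/20; Yori 1/20; Yoshiko 1/5

There is no surviving spouse, so the entire estate passes to Kaede's descendants per stirpes.
The estate is divided into 5 equal shares of 1/5 among Chiyo, Emiko, Isamu, Haruki, Yoshiko.
Chiyo is living and takes 1/5.
Emiko predeceased; the 1/5 allotted to Emiko's branch passes to Emiko's issue by representation.
The 1/5 is divided into 2 equal shares of 1/10 among Noboru, Reiko.
Noboru is living and takes 1/10.
Reiko is living and takes 1/10.
Isamu is living and takes 1/5.
Haruki predeceased; the 1/5 allotted to Haruki's branch passes to Haruki's issue by representation.
The 1/5 is divided into 4 equal shares of 1/20 among Ryo, Mariko, Yori, Umeko.
Ryo is living and takes 1/20.
Mariko is living and takes 1/20.
Yori is living and takes 1/20.
Umeko is living and takes 1/20.
Yoshiko is living and takes 1/5.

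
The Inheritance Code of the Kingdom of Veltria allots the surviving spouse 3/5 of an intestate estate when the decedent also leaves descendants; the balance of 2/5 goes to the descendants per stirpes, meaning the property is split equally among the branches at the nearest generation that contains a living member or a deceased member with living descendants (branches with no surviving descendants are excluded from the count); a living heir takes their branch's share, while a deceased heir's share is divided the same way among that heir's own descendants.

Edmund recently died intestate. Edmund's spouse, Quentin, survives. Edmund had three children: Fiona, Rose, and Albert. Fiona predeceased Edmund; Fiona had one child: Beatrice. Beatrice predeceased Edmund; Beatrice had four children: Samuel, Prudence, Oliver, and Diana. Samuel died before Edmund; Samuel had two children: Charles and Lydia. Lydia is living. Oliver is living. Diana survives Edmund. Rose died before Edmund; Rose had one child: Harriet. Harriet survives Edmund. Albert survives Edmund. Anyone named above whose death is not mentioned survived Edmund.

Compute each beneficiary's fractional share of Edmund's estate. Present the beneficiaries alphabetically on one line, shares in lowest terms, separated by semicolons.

Albert 2/15; Charles 1/60; Diana 1/30; Harriet 2/15; Lydia 1/60; Oliver 1/30; Prudence 1/30; Quentin 3/5

Quentin, as surviving spouse, takes 3/5.
The remaining 2/5 passes to Edmund's descendants per stirpes.
The 2/5 is divided into 3 equal shares of 2/15 among Fiona, Rose, Albert.
Fiona predeceased; the 2/15 allotted to Fiona's branch passes to Fiona's issue by representation.
Beatrice's line is the sole branch at this level, so the full 2/15 passes to Beatrice's issue by representation.
The 2/15 is divided into 4 equal shares of 1/30 among Samuel, Prudence, Oliver, Diana.
Samuel predeceased; the 1/30 allotted to Samuel's branch passes to Samuel's issue by representation.
The 1/30 is divided into 2 equal shares of 1/60 among Charles, Lydia.
Charles is living and takes 1/60.
Lydia is living and takes 1/60.
Prudence is living and takes 1/30.
Oliver is living and takes 1/30.
Diana is living and takes 1/30.
Rose predeceased; the 2/15 allotted to Rose's branch passes to Rose's issue by representation.
Harriet is the sole taker at this level and receives the full 2/15.
Albert is living and takes 2/15.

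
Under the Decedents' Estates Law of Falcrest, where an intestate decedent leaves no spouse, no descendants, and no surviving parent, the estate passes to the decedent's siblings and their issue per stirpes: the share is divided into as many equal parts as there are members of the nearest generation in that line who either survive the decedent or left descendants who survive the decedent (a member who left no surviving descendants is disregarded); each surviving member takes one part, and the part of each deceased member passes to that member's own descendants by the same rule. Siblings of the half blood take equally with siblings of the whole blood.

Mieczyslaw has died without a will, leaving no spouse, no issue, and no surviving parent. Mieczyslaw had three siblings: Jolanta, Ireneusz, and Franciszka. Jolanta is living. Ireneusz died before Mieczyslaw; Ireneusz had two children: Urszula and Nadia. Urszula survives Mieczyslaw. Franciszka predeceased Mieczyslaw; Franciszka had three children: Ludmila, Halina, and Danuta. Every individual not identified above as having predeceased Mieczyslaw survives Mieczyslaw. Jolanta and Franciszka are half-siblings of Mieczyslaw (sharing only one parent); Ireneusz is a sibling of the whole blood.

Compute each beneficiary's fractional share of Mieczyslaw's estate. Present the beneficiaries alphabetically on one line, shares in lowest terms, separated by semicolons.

No spouse, descendants, or parent survives, so the estate passes to Mieczyslaw's siblings per stirpes.
Half-blood and whole-blood siblings take equally under the stated rule.
The estate is divided into 3 equal shares of 1/3 among Jolanta, Ireneusz, Franciszka.
Jolanta is living and takes 1/3.
Ireneusz predeceased; the 1/3 allotted to Ireneusz's branch passes to Ireneusz's issue by representation.
The 1/3 is divided into 2 equal shares of 1/6 among Urszula, Nadia.
Urszula is living and takes 1/6.
Nadia is living and takes 1/6.
Franciszka predeceased; the 1/3 allotted to Franciszka's branch passes to Franciszka's issue by representation.
The 1/3 is divided into 3 equal shares of 1/9 among Ludmila, Halina, Danuta.
Ludmila is living and takes 1/9.
Halina is living and takes 1/9.
Danuta is living and takes 1/9.

Danuta 1/9; Halina 1/9; Jolanta 1/3; Ludmila 1/9; Nadia 1/6; Urszula 1/6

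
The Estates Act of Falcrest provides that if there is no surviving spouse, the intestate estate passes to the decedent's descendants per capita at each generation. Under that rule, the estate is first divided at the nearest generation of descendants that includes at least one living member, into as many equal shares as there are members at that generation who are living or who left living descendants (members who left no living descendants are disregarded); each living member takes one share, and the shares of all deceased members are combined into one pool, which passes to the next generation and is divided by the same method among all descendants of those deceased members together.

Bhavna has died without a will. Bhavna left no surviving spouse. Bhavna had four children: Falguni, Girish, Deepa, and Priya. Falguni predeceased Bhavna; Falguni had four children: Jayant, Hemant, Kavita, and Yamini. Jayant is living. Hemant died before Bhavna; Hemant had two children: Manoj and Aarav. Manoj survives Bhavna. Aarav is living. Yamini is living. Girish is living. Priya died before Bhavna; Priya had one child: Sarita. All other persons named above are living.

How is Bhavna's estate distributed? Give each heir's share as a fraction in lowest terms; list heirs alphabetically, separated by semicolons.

There is no surviving spouse, so the entire estate passes to Bhavna's descendants per capita at each generation.
At generation 1 (Falguni, Girish, Deepa, Priya) there are 4 shares of (1)/4 = 1/4 each.
Living: Girish and Deepa — each takes 1/4.
Deceased: Falguni and Priya. Their combined 1/2 is pooled and carried to generation 2.
At generation 2 (Jayant, Hemant, Kavita, Yamini, Sarita) there are 5 shares of (1/2)/5 = 1/10 each.
Living: Jayant, Kavita, Yamini, and Sarita — each takes 1/10.
Deceased: Hemant. That 1/10 share is carried to generation 3.
At generation 3 (Manoj, Aarav) there are 2 shares of (1/10)/2 = 1/20 each.
Living: Manoj and Aarav — each takes 1/20.

Aarav 1/20; Deepa 1/4; Girish 1/4; Jayant 1/10; Kavita 1/10; Manoj 1/20; Sarita 1/10; Yamini 1/10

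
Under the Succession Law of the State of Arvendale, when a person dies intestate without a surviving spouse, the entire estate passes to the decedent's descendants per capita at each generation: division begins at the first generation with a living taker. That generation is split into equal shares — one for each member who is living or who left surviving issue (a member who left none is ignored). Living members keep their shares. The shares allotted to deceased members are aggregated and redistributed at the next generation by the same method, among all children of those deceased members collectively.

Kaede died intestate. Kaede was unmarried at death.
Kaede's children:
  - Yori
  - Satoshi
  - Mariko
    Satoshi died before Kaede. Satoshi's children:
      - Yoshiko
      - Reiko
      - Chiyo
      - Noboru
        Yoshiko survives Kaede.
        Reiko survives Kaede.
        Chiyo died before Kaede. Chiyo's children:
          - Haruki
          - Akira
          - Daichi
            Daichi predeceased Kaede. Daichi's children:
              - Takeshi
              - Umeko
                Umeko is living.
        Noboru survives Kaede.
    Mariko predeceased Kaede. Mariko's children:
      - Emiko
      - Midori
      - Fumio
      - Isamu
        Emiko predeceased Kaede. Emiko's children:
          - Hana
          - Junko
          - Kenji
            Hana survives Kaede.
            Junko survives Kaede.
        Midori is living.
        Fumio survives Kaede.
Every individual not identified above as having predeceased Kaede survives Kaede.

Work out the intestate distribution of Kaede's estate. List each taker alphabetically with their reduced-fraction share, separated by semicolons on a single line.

Akira 1/36; Fumio 1/12; Hana 1/36; Haruki 1/36; Isamu 1/12; Junko 1/36; Kenji 1/36; Midori 1/12; Noboru 1/12; Reiko 1/12; Takeshi 1/72; Umeko 1/72; Yori 1/3; Yoshiko 1/12

There is no surviving spouse, so the entire estate passes to Kaede's descendants per capita at each generation.
At generation 1 (Yori, Satoshi, Mariko) there are 3 shares of (1)/3 = 1/3 each.
Living: Yori — each takes 1/3.
Deceased: Satoshi and Mariko. Their combined 2/3 is pooled and carried to generation 2.
At generation 2 (Yoshiko, Reiko, Chiyo, Noboru, Emiko, Midori, Fumio, Isamu) there are 8 shares of (2/3)/8 = 1/12 each.
Living: Yoshiko, Reiko, Noboru, Midori, Fumio, and Isamu — each takes 1/12.
Deceased: Chiyo and Emiko. Their combined 1/6 is pooled and carried to generation 3.
At generation 3 (Haruki, Akira, Daichi, Hana, Junko, Kenji) there are 6 shares of (1/6)/6 = 1/36 each.
Living: Haruki, Akira, Hana, Junko, and Kenji — each takes 1/36.
Deceased: Daichi. That 1/36 share is carried to generation 4.
At generation 4 (Takeshi, Umeko) there are 2 shares of (1/36)/2 = 1/72 each.
Living: Takeshi and Umeko — each takes 1/72.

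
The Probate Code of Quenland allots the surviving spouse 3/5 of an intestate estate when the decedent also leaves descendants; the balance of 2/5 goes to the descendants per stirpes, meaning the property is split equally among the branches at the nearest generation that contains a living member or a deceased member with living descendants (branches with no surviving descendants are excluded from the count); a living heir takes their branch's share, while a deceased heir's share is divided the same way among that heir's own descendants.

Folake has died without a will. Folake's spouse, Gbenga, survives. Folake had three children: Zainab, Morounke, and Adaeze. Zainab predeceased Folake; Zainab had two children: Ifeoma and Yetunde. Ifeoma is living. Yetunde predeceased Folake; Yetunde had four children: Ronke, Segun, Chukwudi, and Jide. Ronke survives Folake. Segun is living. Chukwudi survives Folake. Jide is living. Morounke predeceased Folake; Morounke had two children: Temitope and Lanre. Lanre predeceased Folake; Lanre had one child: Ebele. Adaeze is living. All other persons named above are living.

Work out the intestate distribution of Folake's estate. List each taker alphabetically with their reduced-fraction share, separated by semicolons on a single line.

Adaeze 2/15; Chukwudi 1/60; Ebele 1/15; Gbenga 3/5; Ifeoma 1/15; Jide 1/60; Ronke 1/60; Segun 1/60; Temitope 1/15

Gbenga, as surviving spouse, takes 3/5.
The remaining 2/5 passes to Folake's descendants per stirpes.
The 2/5 is divided into 3 equal shares of 2/15 among Zainab, Morounke, Adaeze.
Zainab predeceased; the 2/15 allotted to Zainab's branch passes to Zainab's issue by representation.
The 2/15 is divided into 2 equal shares of 1/15 among Ifeoma, Yetunde.
Ifeoma is living and takes 1/15.
Yetunde predeceased; the 1/15 allotted to Yetunde's branch passes to Yetunde's issue by representation.
The 1/15 is divided into 4 equal shares of 1/60 among Ronke, Segun, Chukwudi, Jide.
Ronke is living and takes 1/60.
Segun is living and takes 1/60.
Chukwudi is living and takes 1/60.
Jide is living and takes 1/60.
Morounke predeceased; the 2/15 allotted to Morounke's branch passes to Morounke's issue by representation.
The 2/15 is divided into 2 equal shares of 1/15 among Temitope, Lanre.
Temitope is living and takes 1/15.
Lanre predeceased; the 1/15 allotted to Lanre's branch passes to Lanre's issue by representation.
Ebele is the sole taker at this level and receives the full 1/15.
Adaeze is living and takes 2/15.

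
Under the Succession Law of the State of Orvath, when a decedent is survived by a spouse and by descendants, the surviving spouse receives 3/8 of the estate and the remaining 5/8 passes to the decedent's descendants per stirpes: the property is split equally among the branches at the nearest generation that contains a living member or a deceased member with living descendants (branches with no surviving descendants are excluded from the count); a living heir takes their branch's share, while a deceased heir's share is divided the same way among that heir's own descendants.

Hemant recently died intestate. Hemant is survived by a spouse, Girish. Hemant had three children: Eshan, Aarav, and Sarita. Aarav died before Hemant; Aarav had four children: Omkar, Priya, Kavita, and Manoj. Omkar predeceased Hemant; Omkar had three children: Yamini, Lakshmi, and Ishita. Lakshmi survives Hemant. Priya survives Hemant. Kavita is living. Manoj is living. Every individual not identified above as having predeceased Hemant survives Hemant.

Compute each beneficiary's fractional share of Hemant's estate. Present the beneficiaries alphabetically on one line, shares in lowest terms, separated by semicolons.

Girish, as surviving spouse, takes 3/8.
The remaining 5/8 passes to Hemant's descendants per stirpes.
The 5/8 is divided into 3 equal shares of 5/24 among Eshan, Aarav, Sarita.
Eshan is living and takes 5/24.
Aarav predeceased; the 5/24 allotted to Aarav's branch passes to Aarav's issue by representation.
The 5/24 is divided into 4 equal shares of 5/96 among Omkar, Priya, Kavita, Manoj.
Omkar predeceased; the 5/96 allotted to Omkar's branch passes to Omkar's issue by representation.
The 5/96 is divided into 3 equal shares of 5/288 among Yamini, Lakshmi, Ishita.
Yamini is living and takes 5/288.
Lakshmi is living and takes 5/288.
Ishita is living and takes 5/288.
Priya is living and takes 5/96.
Kavita is living and takes 5/96.
Manoj is living and takes 5/96.
Sarita is living and takes 5/24.

Eshan 5/24; Girish 3/8; Ishita 5/288; Kavita 5/96; Lakshmi 5/288; Manoj 5/96; Priya 5/96; Sarita 5/24; Yamini 5/288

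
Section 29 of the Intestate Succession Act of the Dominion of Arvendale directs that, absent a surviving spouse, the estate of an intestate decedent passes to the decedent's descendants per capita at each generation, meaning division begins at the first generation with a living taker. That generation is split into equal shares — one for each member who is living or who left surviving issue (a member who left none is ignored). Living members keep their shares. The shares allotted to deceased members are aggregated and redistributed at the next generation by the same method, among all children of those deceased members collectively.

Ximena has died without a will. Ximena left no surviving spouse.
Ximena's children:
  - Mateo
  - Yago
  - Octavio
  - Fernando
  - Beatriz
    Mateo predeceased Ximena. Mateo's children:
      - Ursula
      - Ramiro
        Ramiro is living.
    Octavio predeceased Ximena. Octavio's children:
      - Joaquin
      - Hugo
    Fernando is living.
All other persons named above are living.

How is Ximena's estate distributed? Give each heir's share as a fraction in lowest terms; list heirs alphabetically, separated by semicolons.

Beatriz 1/5; Fernando 1/5; Hugo 1/10; Joaquin 1/10; Ramiro 1/10; Ursula 1/10; Yago 1/5

There is no surviving spouse, so the entire estate passes to Ximena's descendants per capita at each generation.
At generation 1 (Mateo, Yago, Octavio, Fernando, Beatriz) there are 5 shares of (1)/5 = 1/5 each.
Living: Yago, Fernando, and Beatriz — each takes 1/5.
Deceased: Mateo and Octavio. Their combined 2/5 is pooled and carried to generation 2.
At generation 2 (Ursula, Ramiro, Joaquin, Hugo) there are 4 shares of (2/5)/4 = 1/10 each.
Living: Ursula, Ramiro, Joaquin, and Hugo — each takes 1/10.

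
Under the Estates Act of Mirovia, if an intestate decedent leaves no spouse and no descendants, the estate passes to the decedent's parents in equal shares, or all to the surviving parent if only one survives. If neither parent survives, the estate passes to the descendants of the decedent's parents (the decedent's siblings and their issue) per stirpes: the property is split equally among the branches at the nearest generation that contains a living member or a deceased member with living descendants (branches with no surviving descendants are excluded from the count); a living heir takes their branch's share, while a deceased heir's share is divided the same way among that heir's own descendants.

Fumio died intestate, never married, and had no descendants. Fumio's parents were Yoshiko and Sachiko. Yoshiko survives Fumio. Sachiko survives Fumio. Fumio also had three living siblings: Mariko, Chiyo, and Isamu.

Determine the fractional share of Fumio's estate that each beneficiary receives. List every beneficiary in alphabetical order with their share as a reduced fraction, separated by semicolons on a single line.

Sachiko 1/2; Yoshiko 1/2

Both parents survive, so Yoshiko and Sachiko each take 1/2. The siblings take nothing because a surviving parent has priority.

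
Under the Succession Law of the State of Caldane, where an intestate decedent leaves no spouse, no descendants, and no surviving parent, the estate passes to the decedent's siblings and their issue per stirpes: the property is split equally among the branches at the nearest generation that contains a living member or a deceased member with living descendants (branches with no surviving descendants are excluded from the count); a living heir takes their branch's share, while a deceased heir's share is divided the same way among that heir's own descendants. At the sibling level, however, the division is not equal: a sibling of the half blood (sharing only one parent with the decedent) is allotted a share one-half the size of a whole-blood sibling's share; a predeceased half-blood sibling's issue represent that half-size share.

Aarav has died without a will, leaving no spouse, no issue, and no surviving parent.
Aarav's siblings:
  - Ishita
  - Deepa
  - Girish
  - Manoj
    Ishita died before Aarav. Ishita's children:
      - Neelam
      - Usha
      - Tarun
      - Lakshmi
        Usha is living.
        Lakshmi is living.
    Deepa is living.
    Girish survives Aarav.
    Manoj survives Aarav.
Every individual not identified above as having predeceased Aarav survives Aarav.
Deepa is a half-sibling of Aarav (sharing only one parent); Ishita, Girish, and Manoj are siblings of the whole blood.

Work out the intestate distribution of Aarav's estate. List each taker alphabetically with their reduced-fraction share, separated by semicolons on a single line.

No spouse, descendants, or parent survives, so the estate passes to Aarav's siblings per stirpes.
Half-blood siblings count for one-half the weight of whole-blood siblings at the initial division.
Dividing 1 in proportion to weights (total weight 7/2): Ishita (weight 1) → 2/7; Deepa (weight 1/2) → 1/7; Girish (weight 1) → 2/7; Manoj (weight 1) → 2/7.
Ishita predeceased; the 2/7 allotted to Ishita's branch passes to Ishita's issue by representation.
The 2/7 is divided into 4 equal shares of 1/14 among Neelam, Usha, Tarun, Lakshmi.
Neelam is living and takes 1/14.
Usha is living and takes 1/14.
Tarun is living and takes 1/14.
Lakshmi is living and takes 1/14.
Deepa is living and takes 1/7.
Girish is living and takes 2/7.
Manoj is living and takes 2/7.

Deepa 1/7; Girish 2/7; Lakshmi 1/14; Manoj 2/7; Neelam 1/14; Tarun 1/14; Usha 1/14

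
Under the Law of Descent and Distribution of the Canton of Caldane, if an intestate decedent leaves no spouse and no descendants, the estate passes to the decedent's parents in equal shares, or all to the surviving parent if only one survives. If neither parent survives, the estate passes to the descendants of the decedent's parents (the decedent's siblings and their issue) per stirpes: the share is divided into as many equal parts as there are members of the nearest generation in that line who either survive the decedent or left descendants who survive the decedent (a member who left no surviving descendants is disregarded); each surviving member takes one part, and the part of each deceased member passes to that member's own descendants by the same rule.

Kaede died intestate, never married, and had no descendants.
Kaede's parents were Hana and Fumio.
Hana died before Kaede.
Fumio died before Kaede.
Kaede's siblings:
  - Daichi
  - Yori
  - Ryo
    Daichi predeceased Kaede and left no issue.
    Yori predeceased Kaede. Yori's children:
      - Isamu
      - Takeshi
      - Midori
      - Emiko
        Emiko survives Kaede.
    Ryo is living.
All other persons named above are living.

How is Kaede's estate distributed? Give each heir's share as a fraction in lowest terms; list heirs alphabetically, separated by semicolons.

Emiko 1/8; Isamu 1/8; Midori 1/8; Ryo 1/2; Takeshi 1/8

Neither parent survives and there are no descendants, so the estate passes to Kaede's siblings and their issue per stirpes.
Daichi left no surviving issue, so that branch lapses and is disregarded.
The estate is divided into 2 equal shares of 1/2 among Yori, Ryo.
Yori predeceased; the 1/2 allotted to Yori's branch passes to Yori's issue by representation.
The 1/2 is divided into 4 equal shares of 1/8 among Isamu, Takeshi, Midori, Emiko.
Isamu is living and takes 1/8.
Takeshi is living and takes 1/8.
Midori is living and takes 1/8.
Emiko is living and takes 1/8.
Ryo is living and takes 1/2.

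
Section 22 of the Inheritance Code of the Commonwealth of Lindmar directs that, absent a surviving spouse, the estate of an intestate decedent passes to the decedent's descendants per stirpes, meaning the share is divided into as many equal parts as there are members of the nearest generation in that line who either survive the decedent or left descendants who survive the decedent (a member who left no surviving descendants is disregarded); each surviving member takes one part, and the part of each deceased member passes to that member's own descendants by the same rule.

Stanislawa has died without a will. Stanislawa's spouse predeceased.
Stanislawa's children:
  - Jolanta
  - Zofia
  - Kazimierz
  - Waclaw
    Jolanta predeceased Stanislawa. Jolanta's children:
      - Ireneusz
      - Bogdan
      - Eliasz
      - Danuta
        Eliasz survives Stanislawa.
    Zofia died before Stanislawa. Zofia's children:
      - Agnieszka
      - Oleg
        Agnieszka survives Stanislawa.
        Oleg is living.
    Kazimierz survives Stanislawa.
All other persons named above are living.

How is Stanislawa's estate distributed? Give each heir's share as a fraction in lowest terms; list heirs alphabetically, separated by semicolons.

There is no surviving spouse, so the entire estate passes to Stanislawa's descendants per stirpes.
The estate is divided into 4 equal shares of 1/4 among Jolanta, Zofia, Kazimierz, Waclaw.
Jolanta predeceased; the 1/4 allotted to Jolanta's branch passes to Jolanta's issue by representation.
The 1/4 is divided into 4 equal shares of 1/16 among Ireneusz, Bogdan, Eliasz, Danuta.
Ireneusz is living and takes 1/16.
Bogdan is living and takes 1/16.
Eliasz is living and takes 1/16.
Danuta is living and takes 1/16.
Zofia predeceased; the 1/4 allotted to Zofia's branch passes to Zofia's issue by representation.
The 1/4 is divided into 2 equal shares of 1/8 among Agnieszka, Oleg.
Agnieszka is living and takes 1/8.
Oleg is living and takes 1/8.
Kazimierz is living and takes 1/4.
Waclaw is living and takes 1/4.

Agnieszka 1/8; Bogdan 1/16; Danuta 1/16; Eliasz 1/16; Ireneusz 1/16; Kazimierz 1/4; Oleg 1/8; Waclaw 1/4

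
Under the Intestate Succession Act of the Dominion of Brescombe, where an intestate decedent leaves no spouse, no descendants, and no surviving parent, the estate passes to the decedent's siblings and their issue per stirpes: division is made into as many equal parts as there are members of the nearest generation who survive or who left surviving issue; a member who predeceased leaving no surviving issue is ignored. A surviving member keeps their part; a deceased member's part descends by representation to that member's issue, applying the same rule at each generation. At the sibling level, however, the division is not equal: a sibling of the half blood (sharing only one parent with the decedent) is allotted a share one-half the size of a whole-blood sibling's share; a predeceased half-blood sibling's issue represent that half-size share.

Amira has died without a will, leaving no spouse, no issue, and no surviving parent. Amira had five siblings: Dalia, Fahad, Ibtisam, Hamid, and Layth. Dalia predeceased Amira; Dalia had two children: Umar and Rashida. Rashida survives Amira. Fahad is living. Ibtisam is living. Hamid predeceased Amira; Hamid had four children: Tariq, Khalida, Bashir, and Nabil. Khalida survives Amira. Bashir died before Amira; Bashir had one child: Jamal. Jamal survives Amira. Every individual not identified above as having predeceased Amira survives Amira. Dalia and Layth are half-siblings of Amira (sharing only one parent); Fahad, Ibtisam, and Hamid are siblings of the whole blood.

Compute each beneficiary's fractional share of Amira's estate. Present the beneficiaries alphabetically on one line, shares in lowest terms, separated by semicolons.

No spouse, descendants, or parent survives, so the estate passes to Amira's siblings per stirpes.
Half-blood siblings count for one-half the weight of whole-blood siblings at the initial division.
Dividing 1 in proportion to weights (total weight 4): Dalia (weight 1/2) → 1/8; Fahad (weight 1) → 1/4; Ibtisam (weight 1) → 1/4; Hamid (weight 1) → 1/4; Layth (weight 1/2) → 1/8.
Dalia predeceased; the 1/8 allotted to Dalia's branch passes to Dalia's issue by representation.
The 1/8 is divided into 2 equal shares of 1/16 among Umar, Rashida.
Umar is living and takes 1/16.
Rashida is living and takes 1/16.
Fahad is living and takes 1/4.
Ibtisam is living and takes 1/4.
Hamid predeceased; the 1/4 allotted to Hamid's branch passes to Hamid's issue by representation.
The 1/4 is divided into 4 equal shares of 1/16 among Tariq, Khalida, Bashir, Nabil.
Tariq is living and takes 1/16.
Khalida is living and takes 1/16.
Bashir predeceased; the 1/16 allotted to Bashir's branch passes to Bashir's issue by representation.
Jamal is the sole taker at this level and receives the full 1/16.
Nabil is living and takes 1/16.
Layth is living and takes 1/8.

Fahad 1/4; Ibtisam 1/4; Jamal 1/16; Khalida 1/16; Layth 1/8; Nabil 1/16; Rashida 1/16; Tariq 1/16; Umar 1/16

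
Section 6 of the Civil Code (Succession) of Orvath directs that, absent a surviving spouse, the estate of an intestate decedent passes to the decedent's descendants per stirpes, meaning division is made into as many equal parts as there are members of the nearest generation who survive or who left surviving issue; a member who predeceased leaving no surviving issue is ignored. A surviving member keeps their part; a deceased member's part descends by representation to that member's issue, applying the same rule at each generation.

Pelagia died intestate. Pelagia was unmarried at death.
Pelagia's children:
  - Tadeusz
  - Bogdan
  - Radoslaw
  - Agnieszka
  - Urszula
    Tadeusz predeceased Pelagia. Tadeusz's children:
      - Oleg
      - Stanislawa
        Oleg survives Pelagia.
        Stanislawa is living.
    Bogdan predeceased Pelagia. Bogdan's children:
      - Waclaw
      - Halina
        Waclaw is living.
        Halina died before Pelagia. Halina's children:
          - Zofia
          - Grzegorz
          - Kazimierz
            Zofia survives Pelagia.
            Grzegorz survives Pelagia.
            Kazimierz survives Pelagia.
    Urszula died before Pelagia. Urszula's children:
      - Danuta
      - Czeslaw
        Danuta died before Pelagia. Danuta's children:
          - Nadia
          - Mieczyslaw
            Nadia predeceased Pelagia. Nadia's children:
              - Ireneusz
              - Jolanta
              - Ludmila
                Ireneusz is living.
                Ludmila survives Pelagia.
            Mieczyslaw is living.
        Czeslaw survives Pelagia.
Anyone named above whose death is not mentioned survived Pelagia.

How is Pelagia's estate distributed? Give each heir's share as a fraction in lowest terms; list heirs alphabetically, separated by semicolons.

There is no surviving spouse, so the entire estate passes to Pelagia's descendants per stirpes.
The estate is divided into 5 equal shares of 1/5 among Tadeusz, Bogdan, Radoslaw, Agnieszka, Urszula.
Tadeusz predeceased; the 1/5 allotted to Tadeusz's branch passes to Tadeusz's issue by representation.
The 1/5 is divided into 2 equal shares of 1/10 among Oleg, Stanislawa.
Oleg is living and takes 1/10.
Stanislawa is living and takes 1/10.
Bogdan predeceased; the 1/5 allotted to Bogdan's branch passes to Bogdan's issue by representation.
The 1/5 is divided into 2 equal shares of 1/10 among Waclaw, Halina.
Waclaw is living and takes 1/10.
Halina predeceased; the 1/10 allotted to Halina's branch passes to Halina's issue by representation.
The 1/10 is divided into 3 equal shares of 1/30 among Zofia, Grzegorz, Kazimierz.
Zofia is living and takes 1/30.
Grzegorz is living and takes 1/30.
Kazimierz is living and takes 1/30.
Radoslaw is living and takes 1/5.
Agnieszka is living and takes 1/5.
Urszula predeceased; the 1/5 allotted to Urszula's branch passes to Urszula's issue by representation.
The 1/5 is divided into 2 equal shares of 1/10 among Danuta, Czeslaw.
Danuta predeceased; the 1/10 allotted to Danuta's branch passes to Danuta's issue by representation.
The 1/10 is divided into 2 equal shares of 1/20 among Nadia, Mieczyslaw.
Nadia predeceased; the 1/20 allotted to Nadia's branch passes to Nadia's issue by representation.
The 1/20 is divided into 3 equal shares of 1/60 among Ireneusz, Jolanta, Ludmila.
Ireneusz is living and takes 1/60.
Jolanta is living and takes 1/60.
Ludmila is living and takes 1/60.
Mieczyslaw is living and takes 1/20.
Czeslaw is living and takes 1/10.

Agnieszka 1/5; Czeslaw 1/10; Grzegorz 1/30; Ireneusz 1/60; Jolanta 1/60; Kazimierz 1/30; Ludmila 1/60; Mieczyslaw 1/20; Oleg 1/10; Radoslaw 1/5; Stanislawa 1/10; Waclaw 1/10; Zofia 1/30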